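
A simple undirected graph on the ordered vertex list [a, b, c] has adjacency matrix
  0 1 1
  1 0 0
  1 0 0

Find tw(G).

1

A width-1 tree decomposition is:
Bags: B1 = {a, c}  B2 = {a, b}
Tree: B1–B2
The largest bag has 2 vertices, giving width 1; this decomposition certifies tw(G) ≤ 1. Since G has at least one edge (e.g. a–c), it is not an edgeless graph, so tw(G) ≥ 1. Hence tw(G) = 1 exactly.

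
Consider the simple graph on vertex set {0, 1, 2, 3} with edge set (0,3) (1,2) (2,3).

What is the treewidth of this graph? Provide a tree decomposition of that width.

The largest bag has 2 vertices, giving width 1; this decomposition certifies tw(G) ≤ 1. Any graph with an edge has treewidth ≥ 1, and G has the edge 3–2. Therefore the treewidth is 1.

Treewidth 1.
Bags: B1 = {2, 3}  B2 = {1, 2}  B3 = {0, 3}
Tree: B1–B2, B1–B3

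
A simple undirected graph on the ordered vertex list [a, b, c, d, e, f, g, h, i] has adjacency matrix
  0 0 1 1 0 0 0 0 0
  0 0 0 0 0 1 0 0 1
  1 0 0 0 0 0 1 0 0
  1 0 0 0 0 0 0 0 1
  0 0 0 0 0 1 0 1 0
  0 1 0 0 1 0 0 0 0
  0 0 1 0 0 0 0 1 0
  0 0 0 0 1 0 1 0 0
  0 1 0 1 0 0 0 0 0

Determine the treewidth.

2

A width-2 tree decomposition is:
Bags: B1 = {b, f, i}  B2 = {e, f, i}  B3 = {e, h, i}  B4 = {g, h, i}  B5 = {c, g, i}  B6 = {a, c, i}  B7 = {a, d, i}
Tree: B1–B2, B2–B3, B3–B4, B4–B5, B5–B6, B6–B7
The largest bag has 3 vertices, giving width 2; this decomposition certifies tw(G) ≤ 2. Since i–b–f–e–h–g–c–a–d–i is a cycle in G, G is not acyclic. Forests are exactly the graphs of treewidth ≤ 1, so tw(G) ≥ 2. The upper and lower bounds meet at 2, so that is the treewidth.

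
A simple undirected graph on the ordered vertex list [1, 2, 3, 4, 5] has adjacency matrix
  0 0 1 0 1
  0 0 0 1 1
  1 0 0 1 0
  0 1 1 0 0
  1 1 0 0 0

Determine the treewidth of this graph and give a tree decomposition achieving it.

Every bag has size at most 3, so the width is 3 − 1 = 2 and tw(G) ≤ 2. The edges 2–5–1–3–4–2 form a cycle, so G is not a tree and its treewidth is at least 2. The upper and lower bounds meet at 2, so that is the treewidth.

Treewidth 2.
Bags: B1 = {1, 2, 5}  B2 = {1, 2, 3}  B3 = {2, 3, 4}
Tree: B1–B2, B2–B3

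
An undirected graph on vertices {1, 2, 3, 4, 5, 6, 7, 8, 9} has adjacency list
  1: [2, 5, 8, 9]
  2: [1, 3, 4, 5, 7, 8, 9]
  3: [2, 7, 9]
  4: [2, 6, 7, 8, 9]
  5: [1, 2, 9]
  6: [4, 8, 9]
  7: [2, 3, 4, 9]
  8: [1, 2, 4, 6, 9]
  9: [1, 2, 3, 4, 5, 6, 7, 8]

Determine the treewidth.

A width-3 tree decomposition is:
Bags: B1 = {4, 6, 8, 9}  B2 = {2, 4, 8, 9}  B3 = {2, 4, 7, 9}  B4 = {1, 2, 8, 9}  B5 = {1, 2, 5, 9}  B6 = {2, 3, 7, 9}
Tree: B1–B2, B2–B3, B2–B4, B4–B5, B3–B6
Every bag has size at most 4, so the width is 4 − 1 = 3 and tw(G) ≤ 3. Conversely, {1, 2, 8, 9} is a clique of size 4, and the vertices of any clique must share a bag in every tree decomposition; so some bag has ≥ 4 vertices and tw(G) ≥ 3. Combining the bounds, tw(G) = 3.

3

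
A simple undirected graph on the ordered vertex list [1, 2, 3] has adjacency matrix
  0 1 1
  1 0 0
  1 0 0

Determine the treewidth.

A width-1 tree decomposition is:
Bags: B1 = {1, 2}  B2 = {1, 3}
Tree: B1–B2
Every bag has size at most 2, so the width is 2 − 1 = 1 and tw(G) ≤ 1. Any graph with an edge has treewidth ≥ 1, and G has the edge 1–2. Combining the bounds, tw(G) = 1.

1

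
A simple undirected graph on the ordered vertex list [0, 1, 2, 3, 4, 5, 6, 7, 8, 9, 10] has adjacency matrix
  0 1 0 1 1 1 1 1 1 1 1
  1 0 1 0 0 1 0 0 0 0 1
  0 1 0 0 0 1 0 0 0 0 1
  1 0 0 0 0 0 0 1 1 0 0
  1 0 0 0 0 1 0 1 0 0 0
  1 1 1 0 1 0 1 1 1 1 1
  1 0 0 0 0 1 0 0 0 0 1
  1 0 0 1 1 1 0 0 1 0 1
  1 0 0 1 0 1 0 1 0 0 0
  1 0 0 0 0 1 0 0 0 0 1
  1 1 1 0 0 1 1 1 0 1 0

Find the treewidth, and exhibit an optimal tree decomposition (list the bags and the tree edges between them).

Treewidth 3.
One optimal decomposition is:
Bags: B1 = {0, 5, 7, 8}  B2 = {0, 5, 7, 10}  B3 = {0, 5, 9, 10}  B4 = {0, 1, 5, 10}  B5 = {0, 4, 5, 7}  B6 = {1, 2, 5, 10}  B7 = {0, 3, 7, 8}  B8 = {0, 5, 6, 10}
Tree: B1–B2, B2–B3, B2–B4, B1–B5, B4–B6, B1–B7, B2–B8

Every bag has size at most 4, so the width is 4 − 1 = 3 and tw(G) ≤ 3. On the other hand G contains the 4-clique {0, 3, 7, 8}. A clique must lie in a single bag of any decomposition, so no decomposition can have width below 3. Therefore the treewidth is 3.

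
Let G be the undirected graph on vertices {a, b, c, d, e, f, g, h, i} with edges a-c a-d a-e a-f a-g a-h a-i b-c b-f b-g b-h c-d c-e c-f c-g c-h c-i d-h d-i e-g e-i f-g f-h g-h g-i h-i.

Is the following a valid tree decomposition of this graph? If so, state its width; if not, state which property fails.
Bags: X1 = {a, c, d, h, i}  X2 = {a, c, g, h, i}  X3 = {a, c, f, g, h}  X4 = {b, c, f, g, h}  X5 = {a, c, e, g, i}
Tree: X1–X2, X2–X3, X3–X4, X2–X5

Every vertex of G appears in some bag (union = {a, b, c, d, e, f, g, h, i}); every edge is covered by a bag; and for each vertex v the set of bags containing v is connected in the bag tree. The decomposition is therefore valid. The largest bag has 5 vertices, so the width is 4.

Yes; width 4.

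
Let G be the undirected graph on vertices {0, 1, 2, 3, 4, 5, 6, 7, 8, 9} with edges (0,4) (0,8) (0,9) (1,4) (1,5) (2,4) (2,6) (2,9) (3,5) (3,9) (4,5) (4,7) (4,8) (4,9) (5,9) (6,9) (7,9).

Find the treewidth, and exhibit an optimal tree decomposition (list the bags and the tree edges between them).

Treewidth 2.
Bags: B1 = {4, 5, 9}  B2 = {2, 4, 9}  B3 = {0, 4, 9}  B4 = {4, 7, 9}  B5 = {2, 6, 9}  B6 = {0, 4, 8}  B7 = {1, 4, 5}  B8 = {3, 5, 9}
Tree: B1–B2, B1–B3, B2–B4, B2–B5, B3–B6, B1–B7, B1–B8

Each bag holds 3 vertices, so the decomposition has width 2, which upper-bounds the treewidth. On the other hand G contains the 3-clique {3, 5, 9}. A clique must lie in a single bag of any decomposition, so no decomposition can have width below 2. Combining the bounds, tw(G) = 2.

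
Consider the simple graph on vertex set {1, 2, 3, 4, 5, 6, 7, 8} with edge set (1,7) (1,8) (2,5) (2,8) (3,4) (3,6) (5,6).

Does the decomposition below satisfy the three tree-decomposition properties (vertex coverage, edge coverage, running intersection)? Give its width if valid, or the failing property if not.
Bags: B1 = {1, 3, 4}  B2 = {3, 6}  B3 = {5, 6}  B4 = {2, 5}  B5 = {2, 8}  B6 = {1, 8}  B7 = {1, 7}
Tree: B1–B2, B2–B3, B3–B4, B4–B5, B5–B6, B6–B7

No — bags containing vertex 1 are not connected in the tree.

A tree decomposition must satisfy three properties: every vertex lies in some bag; for every edge, both endpoints lie together in some bag; and for every vertex, the bags containing it form a connected subtree. Here bags containing vertex 1 are not connected in the tree, so the decomposition is invalid.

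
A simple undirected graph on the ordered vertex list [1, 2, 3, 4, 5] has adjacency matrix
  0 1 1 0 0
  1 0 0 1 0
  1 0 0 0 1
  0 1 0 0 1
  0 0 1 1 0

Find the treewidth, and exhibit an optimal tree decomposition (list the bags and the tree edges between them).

Every bag has size at most 3, so the width is 3 − 1 = 2 and tw(G) ≤ 2. Since 3–1–2–4–5–3 is a cycle in G, G is not acyclic. Forests are exactly the graphs of treewidth ≤ 1, so tw(G) ≥ 2. The upper and lower bounds meet at 2, so that is the treewidth.

Treewidth 2.
Bags: B1 = {1, 2, 3}  B2 = {2, 3, 4}  B3 = {3, 4, 5}
Tree: B1–B2, B2–B3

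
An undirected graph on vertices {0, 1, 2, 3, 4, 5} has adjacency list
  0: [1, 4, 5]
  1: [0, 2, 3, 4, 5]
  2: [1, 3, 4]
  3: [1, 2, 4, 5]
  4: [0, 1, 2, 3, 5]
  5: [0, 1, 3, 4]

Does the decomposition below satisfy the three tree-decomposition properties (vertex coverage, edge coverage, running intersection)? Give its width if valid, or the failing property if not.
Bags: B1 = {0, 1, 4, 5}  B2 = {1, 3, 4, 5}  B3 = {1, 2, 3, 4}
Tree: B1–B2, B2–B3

Yes; width 3.

Vertex coverage: the bags together contain {0, 1, 2, 3, 4, 5}, the full vertex set. Edge coverage: each edge of G has both endpoints in at least one bag. Running intersection: for every vertex, the bags containing it form a connected subtree. All three properties hold, so this is a valid tree decomposition of width max|bag| − 1 = 3, and hence tw(G) ≤ 3.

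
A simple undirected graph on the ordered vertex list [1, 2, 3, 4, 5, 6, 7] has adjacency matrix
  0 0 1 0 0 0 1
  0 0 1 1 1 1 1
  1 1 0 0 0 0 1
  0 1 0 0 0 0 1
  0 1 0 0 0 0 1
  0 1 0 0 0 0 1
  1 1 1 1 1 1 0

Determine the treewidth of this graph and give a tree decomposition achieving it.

Treewidth 2.
Bags: B1 = {2, 3, 7}  B2 = {1, 3, 7}  B3 = {2, 4, 7}  B4 = {2, 5, 7}  B5 = {2, 6, 7}
Tree: B1–B2, B1–B3, B1–B4, B3–B5

Each bag holds 3 vertices, so the decomposition has width 2, which upper-bounds the treewidth. For the lower bound, the 3 vertices {1, 3, 7} are pairwise adjacent, and any tree decomposition puts a clique entirely inside one bag — forcing width ≥ 2. The upper and lower bounds meet at 2, so that is the treewidth.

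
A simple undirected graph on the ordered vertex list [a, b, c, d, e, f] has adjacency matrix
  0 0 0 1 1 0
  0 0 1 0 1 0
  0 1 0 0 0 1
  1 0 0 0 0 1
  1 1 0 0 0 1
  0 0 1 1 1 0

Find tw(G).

2

A width-2 tree decomposition is:
Bags: B1 = {a, d, e}  B2 = {d, e, f}  B3 = {b, e, f}  B4 = {b, c, f}
Tree: B1–B2, B2–B3, B3–B4
The largest bag has 3 vertices, giving width 2; this decomposition certifies tw(G) ≤ 2. For the lower bound, G contains the cycle a–d–f–e–a, so G is not a forest; only forests have treewidth ≤ 1, hence tw(G) ≥ 2. The upper and lower bounds meet at 2, so that is the treewidth.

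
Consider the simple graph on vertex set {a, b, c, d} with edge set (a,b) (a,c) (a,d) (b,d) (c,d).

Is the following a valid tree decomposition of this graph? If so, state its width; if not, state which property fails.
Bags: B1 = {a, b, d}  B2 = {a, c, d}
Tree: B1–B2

Vertex coverage: the bags together contain {a, b, c, d}, the full vertex set. Edge coverage: each edge of G has both endpoints in at least one bag. Running intersection: for every vertex, the bags containing it form a connected subtree. All three properties hold, so this is a valid tree decomposition of width max|bag| − 1 = 2, and hence tw(G) ≤ 2.

Yes; width 2.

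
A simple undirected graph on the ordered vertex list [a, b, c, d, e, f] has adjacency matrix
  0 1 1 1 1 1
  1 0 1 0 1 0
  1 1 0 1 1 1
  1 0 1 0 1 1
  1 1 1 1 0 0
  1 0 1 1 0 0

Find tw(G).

A width-3 tree decomposition is:
Bags: B1 = {a, c, d, f}  B2 = {a, c, d, e}  B3 = {a, b, c, e}
Tree: B1–B2, B2–B3
Each bag holds 4 vertices, so the decomposition has width 3, which upper-bounds the treewidth. Conversely, {a, c, d, e} is a clique of size 4, and the vertices of any clique must share a bag in every tree decomposition; so some bag has ≥ 4 vertices and tw(G) ≥ 3. Combining the bounds, tw(G) = 3.

3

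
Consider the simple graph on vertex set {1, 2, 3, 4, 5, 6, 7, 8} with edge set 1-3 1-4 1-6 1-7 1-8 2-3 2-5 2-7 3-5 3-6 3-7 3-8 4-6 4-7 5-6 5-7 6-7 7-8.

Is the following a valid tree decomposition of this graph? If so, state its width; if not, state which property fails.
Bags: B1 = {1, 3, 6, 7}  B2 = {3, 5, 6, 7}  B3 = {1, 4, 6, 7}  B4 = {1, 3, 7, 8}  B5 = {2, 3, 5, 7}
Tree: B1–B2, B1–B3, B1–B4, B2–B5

Vertex coverage: the bags together contain {1, 2, 3, 4, 5, 6, 7, 8}, the full vertex set. Edge coverage: each edge of G has both endpoints in at least one bag. Running intersection: for every vertex, the bags containing it form a connected subtree. All three properties hold, so this is a valid tree decomposition of width max|bag| − 1 = 3, and hence tw(G) ≤ 3.

Yes; width 3.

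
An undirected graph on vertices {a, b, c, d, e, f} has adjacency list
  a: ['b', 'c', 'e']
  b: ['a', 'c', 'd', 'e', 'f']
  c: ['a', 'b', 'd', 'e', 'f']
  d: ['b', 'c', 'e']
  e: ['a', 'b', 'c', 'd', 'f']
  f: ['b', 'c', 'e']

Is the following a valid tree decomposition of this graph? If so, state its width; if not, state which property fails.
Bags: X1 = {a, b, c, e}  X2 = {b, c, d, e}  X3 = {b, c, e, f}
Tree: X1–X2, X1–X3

Checking the three conditions: (i) the bags cover all of {a, b, c, d, e, f}; (ii) for each edge, some bag contains both endpoints; (iii) the bags containing any fixed vertex form a subtree. All hold, so the decomposition is valid with width 4 − 1 = 3.

Yes; width 3.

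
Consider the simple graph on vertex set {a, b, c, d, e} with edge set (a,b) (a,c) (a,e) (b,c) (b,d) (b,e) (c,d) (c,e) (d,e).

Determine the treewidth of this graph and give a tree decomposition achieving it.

Every bag has size at most 4, so the width is 4 − 1 = 3 and tw(G) ≤ 3. On the other hand G contains the 4-clique {b, c, d, e}. A clique must lie in a single bag of any decomposition, so no decomposition can have width below 3. The upper and lower bounds meet at 3, so that is the treewidth.

Treewidth 3.
One such decomposition:
Bags: B1 = {b, c, d, e}  B2 = {a, b, c, e}
Tree: B1–B2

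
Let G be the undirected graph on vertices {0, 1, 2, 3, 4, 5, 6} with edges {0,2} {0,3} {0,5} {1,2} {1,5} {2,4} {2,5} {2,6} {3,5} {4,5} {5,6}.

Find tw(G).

2

A width-2 tree decomposition is:
Bags: B1 = {0, 2, 5}  B2 = {2, 5, 6}  B3 = {0, 3, 5}  B4 = {1, 2, 5}  B5 = {2, 4, 5}
Tree: B1–B2, B1–B3, B2–B4, B2–B5
Every bag has size at most 3, so the width is 3 − 1 = 2 and tw(G) ≤ 2. Conversely, {0, 2, 5} is a clique of size 3, and the vertices of any clique must share a bag in every tree decomposition; so some bag has ≥ 3 vertices and tw(G) ≥ 2. Therefore the treewidth is 2.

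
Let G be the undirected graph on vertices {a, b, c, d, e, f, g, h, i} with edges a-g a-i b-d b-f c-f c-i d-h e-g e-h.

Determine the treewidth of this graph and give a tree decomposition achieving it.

The largest bag has 3 vertices, giving width 2; this decomposition certifies tw(G) ≤ 2. The edges b–d–h–e–g–a–i–c–f–b form a cycle, so G is not a tree and its treewidth is at least 2. Hence tw(G) = 2 exactly.

Treewidth 2.
One optimal decomposition is:
Bags: B1 = {b, d, h}  B2 = {b, e, h}  B3 = {b, e, g}  B4 = {a, b, g}  B5 = {a, b, i}  B6 = {b, c, i}  B7 = {b, c, f}
Tree: B1–B2, B2–B3, B3–B4, B4–B5, B5–B6, B6–B7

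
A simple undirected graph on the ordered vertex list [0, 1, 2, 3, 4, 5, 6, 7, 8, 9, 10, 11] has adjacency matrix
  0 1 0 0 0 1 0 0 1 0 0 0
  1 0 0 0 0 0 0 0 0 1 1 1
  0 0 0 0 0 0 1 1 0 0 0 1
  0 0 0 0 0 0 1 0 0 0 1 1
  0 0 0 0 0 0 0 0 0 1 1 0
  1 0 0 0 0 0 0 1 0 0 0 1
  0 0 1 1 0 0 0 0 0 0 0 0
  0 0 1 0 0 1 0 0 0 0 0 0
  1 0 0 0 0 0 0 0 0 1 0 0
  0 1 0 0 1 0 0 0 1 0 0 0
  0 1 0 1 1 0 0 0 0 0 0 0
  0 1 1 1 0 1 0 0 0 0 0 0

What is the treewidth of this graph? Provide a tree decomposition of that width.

Treewidth 3.
One such decomposition:
Bags: B1 = {4, 8, 9, 10}  B2 = {1, 8, 9, 10}  B3 = {0, 1, 8, 10}  B4 = {0, 1, 3, 10}  B5 = {0, 1, 3, 11}  B6 = {0, 3, 5, 11}  B7 = {3, 5, 6, 11}  B8 = {2, 5, 6, 11}  B9 = {2, 5, 6, 7}
Tree: B1–B2, B2–B3, B3–B4, B4–B5, B5–B6, B6–B7, B7–B8, B8–B9

The largest bag has 4 vertices, giving width 3; this decomposition certifies tw(G) ≤ 3. For the lower bound: the 4 vertex sets {4,8,9}, {10}, {1}, {0,3,5,11} are disjoint, each induces a connected subgraph, and every pair is joined by at least one edge of G. Contracting each set to a single vertex therefore yields K_{4} as a minor, and since treewidth is minor-monotone, tw(G) ≥ tw(K_{4}) = 3. The upper and lower bounds meet at 3, so that is the treewidth.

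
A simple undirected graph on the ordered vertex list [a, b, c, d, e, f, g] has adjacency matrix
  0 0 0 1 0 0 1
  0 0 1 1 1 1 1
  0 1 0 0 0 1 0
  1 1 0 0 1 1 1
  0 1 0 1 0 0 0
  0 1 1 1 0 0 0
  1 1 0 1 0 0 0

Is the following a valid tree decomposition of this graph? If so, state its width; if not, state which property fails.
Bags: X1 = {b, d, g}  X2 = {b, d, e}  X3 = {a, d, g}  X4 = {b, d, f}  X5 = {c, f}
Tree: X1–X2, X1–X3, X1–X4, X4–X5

A tree decomposition must satisfy three properties: every vertex lies in some bag; for every edge, both endpoints lie together in some bag; and for every vertex, the bags containing it form a connected subtree. Here edge (b,c) lies in no bag, so the decomposition is invalid.

No — edge (b,c) lies in no bag.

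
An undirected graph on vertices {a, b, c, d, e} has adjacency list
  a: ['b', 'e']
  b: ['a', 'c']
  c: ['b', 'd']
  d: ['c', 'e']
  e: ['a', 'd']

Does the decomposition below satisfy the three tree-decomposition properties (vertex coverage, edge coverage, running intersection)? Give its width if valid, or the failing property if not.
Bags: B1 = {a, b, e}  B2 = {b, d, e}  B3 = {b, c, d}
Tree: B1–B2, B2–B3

Vertex coverage: the bags together contain {a, b, c, d, e}, the full vertex set. Edge coverage: each edge of G has both endpoints in at least one bag. Running intersection: for every vertex, the bags containing it form a connected subtree. All three properties hold, so this is a valid tree decomposition of width max|bag| − 1 = 2, and hence tw(G) ≤ 2.

Yes; width 2.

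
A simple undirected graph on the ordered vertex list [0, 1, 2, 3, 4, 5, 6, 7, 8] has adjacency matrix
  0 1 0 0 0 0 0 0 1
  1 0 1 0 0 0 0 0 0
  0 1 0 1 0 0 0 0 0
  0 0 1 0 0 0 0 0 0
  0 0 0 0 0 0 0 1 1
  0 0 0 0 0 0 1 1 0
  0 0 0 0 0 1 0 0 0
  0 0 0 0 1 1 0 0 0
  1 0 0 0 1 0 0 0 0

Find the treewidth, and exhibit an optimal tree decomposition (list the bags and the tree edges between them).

Each bag holds 2 vertices, so the decomposition has width 1, which upper-bounds the treewidth. Since G has at least one edge (e.g. 6–5), it is not an edgeless graph, so tw(G) ≥ 1. The upper and lower bounds meet at 1, so that is the treewidth.

Treewidth 1.
One such decomposition:
Bags: B1 = {5, 6}  B2 = {5, 7}  B3 = {4, 7}  B4 = {4, 8}  B5 = {0, 8}  B6 = {0, 1}  B7 = {1, 2}  B8 = {2, 3}
Tree: B1–B2, B2–B3, B3–B4, B4–B5, B5–B6, B6–B7, B7–B8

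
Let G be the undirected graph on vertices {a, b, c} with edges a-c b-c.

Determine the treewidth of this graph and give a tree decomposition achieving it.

The largest bag has 2 vertices, giving width 1; this decomposition certifies tw(G) ≤ 1. Since G has at least one edge (e.g. c–a), it is not an edgeless graph, so tw(G) ≥ 1. Combining the bounds, tw(G) = 1.

Treewidth 1.
Bags: B1 = {a, c}  B2 = {b, c}
Tree: B1–B2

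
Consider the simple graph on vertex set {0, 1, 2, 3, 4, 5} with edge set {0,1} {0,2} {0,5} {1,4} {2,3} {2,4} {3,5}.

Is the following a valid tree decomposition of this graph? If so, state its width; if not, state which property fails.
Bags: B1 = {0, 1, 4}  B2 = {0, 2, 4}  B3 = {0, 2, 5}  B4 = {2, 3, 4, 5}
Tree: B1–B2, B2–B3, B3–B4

A tree decomposition must satisfy three properties: every vertex lies in some bag; for every edge, both endpoints lie together in some bag; and for every vertex, the bags containing it form a connected subtree. Here bags containing vertex 4 are not connected in the tree, so the decomposition is invalid.

No — bags containing vertex 4 are not connected in the tree.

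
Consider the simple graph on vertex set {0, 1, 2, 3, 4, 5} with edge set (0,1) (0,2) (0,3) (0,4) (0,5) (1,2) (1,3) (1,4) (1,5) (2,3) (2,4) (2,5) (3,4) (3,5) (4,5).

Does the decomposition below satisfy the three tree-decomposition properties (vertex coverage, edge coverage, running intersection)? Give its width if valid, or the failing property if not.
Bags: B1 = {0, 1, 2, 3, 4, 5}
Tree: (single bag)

Yes; width 5.

Every vertex of G appears in some bag (union = {0, 1, 2, 3, 4, 5}); every edge is covered by a bag; and for each vertex v the set of bags containing v is connected in the bag tree. The decomposition is therefore valid. The largest bag has 6 vertices, so the width is 5.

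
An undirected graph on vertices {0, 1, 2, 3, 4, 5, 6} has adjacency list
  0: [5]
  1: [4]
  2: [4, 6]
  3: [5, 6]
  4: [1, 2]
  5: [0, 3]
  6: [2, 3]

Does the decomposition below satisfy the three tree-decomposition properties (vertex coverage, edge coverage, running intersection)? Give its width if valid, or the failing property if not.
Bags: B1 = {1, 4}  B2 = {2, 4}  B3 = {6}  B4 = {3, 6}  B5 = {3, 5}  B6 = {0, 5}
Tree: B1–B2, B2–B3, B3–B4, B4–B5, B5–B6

No — edge (2,6) lies in no bag.

A tree decomposition must satisfy three properties: every vertex lies in some bag; for every edge, both endpoints lie together in some bag; and for every vertex, the bags containing it form a connected subtree. Here edge (2,6) lies in no bag, so the decomposition is invalid.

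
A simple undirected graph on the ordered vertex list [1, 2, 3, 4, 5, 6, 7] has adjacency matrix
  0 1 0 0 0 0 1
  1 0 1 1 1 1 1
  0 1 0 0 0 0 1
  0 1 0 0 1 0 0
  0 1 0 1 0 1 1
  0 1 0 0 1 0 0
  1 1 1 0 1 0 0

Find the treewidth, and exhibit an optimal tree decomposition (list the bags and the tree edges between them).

Treewidth 2.
One optimal decomposition is:
Bags: B1 = {2, 4, 5}  B2 = {2, 5, 7}  B3 = {1, 2, 7}  B4 = {2, 5, 6}  B5 = {2, 3, 7}
Tree: B1–B2, B2–B3, B2–B4, B3–B5

Every bag has size at most 3, so the width is 3 − 1 = 2 and tw(G) ≤ 2. Conversely, {1, 2, 7} is a clique of size 3, and the vertices of any clique must share a bag in every tree decomposition; so some bag has ≥ 3 vertices and tw(G) ≥ 2. Hence tw(G) = 2 exactly.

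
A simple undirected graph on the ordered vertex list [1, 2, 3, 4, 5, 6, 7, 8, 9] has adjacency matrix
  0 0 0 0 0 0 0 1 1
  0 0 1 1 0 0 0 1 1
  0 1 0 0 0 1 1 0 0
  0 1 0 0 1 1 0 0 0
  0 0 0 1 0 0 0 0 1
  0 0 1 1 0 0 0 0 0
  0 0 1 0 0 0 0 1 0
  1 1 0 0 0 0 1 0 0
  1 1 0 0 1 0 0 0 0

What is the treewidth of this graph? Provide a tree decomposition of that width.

Treewidth 3.
One such decomposition:
Bags: B1 = {1, 4, 5, 9}  B2 = {1, 2, 4, 9}  B3 = {1, 2, 4, 8}  B4 = {2, 4, 6, 8}  B5 = {2, 3, 6, 8}  B6 = {3, 6, 7, 8}
Tree: B1–B2, B2–B3, B3–B4, B4–B5, B5–B6

Every bag has size at most 4, so the width is 4 − 1 = 3 and tw(G) ≤ 3. For the lower bound: the 4 vertex sets {1,5,9}, {4}, {2}, {3,6,7,8} are disjoint, each induces a connected subgraph, and every pair is joined by at least one edge of G. Contracting each set to a single vertex therefore yields K_{4} as a minor, and since treewidth is minor-monotone, tw(G) ≥ tw(K_{4}) = 3. Therefore the treewidth is 3.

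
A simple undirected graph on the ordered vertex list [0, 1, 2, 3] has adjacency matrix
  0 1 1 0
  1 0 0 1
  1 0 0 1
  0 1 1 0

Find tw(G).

A width-2 tree decomposition is:
Bags: B1 = {0, 1, 2}  B2 = {1, 2, 3}
Tree: B1–B2
Each bag holds 3 vertices, so the decomposition has width 2, which upper-bounds the treewidth. For the lower bound, G contains the cycle 1–0–2–3–1, so G is not a forest; only forests have treewidth ≤ 1, hence tw(G) ≥ 2. Therefore the treewidth is 2.

2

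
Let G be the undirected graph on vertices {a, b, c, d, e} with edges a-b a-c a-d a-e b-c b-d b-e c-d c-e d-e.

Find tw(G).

A width-4 tree decomposition is:
Bags: B1 = {a, b, c, d, e}
Tree: (single bag)
A single bag containing all 5 vertices is trivially a valid decomposition of width 4. For the lower bound, the 5 vertices {a, b, c, d, e} are pairwise adjacent, and any tree decomposition puts a clique entirely inside one bag — forcing width ≥ 4. Hence tw(G) = 4 exactly.

4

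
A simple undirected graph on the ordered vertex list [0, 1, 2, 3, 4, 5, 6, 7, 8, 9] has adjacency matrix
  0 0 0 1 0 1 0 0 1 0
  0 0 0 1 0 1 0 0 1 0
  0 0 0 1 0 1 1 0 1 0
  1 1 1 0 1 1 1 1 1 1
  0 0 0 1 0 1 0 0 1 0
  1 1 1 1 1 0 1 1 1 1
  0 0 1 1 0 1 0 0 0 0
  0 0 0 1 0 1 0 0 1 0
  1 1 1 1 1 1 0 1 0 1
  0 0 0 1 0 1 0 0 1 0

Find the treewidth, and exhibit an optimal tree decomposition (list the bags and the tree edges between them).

Treewidth 3.
One such decomposition:
Bags: B1 = {1, 3, 5, 8}  B2 = {2, 3, 5, 8}  B3 = {3, 5, 7, 8}  B4 = {3, 4, 5, 8}  B5 = {3, 5, 8, 9}  B6 = {2, 3, 5, 6}  B7 = {0, 3, 5, 8}
Tree: B1–B2, B1–B3, B3–B4, B2–B5, B2–B6, B5–B7

Each bag holds 4 vertices, so the decomposition has width 3, which upper-bounds the treewidth. Conversely, {0, 3, 5, 8} is a clique of size 4, and the vertices of any clique must share a bag in every tree decomposition; so some bag has ≥ 4 vertices and tw(G) ≥ 3. The upper and lower bounds meet at 3, so that is the treewidth.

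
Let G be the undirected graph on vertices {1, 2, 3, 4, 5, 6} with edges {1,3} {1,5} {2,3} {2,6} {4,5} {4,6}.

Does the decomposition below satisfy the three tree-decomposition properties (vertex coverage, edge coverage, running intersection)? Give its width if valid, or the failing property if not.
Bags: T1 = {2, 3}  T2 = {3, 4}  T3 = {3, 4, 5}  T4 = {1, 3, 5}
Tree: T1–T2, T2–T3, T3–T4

No — vertex 6 appears in no bag.

A tree decomposition must satisfy three properties: every vertex lies in some bag; for every edge, both endpoints lie together in some bag; and for every vertex, the bags containing it form a connected subtree. Here vertex 6 appears in no bag, so the decomposition is invalid.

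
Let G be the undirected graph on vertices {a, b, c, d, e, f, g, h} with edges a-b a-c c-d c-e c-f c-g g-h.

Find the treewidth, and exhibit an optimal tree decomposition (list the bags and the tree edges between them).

Treewidth 1.
One such decomposition:
Bags: B1 = {a, c}  B2 = {c, d}  B3 = {c, g}  B4 = {c, f}  B5 = {c, e}  B6 = {g, h}  B7 = {a, b}
Tree: B1–B2, B2–B3, B3–B4, B4–B5, B3–B6, B1–B7

Each bag holds 2 vertices, so the decomposition has width 1, which upper-bounds the treewidth. Since G has at least one edge (e.g. c–a), it is not an edgeless graph, so tw(G) ≥ 1. Combining the bounds, tw(G) = 1.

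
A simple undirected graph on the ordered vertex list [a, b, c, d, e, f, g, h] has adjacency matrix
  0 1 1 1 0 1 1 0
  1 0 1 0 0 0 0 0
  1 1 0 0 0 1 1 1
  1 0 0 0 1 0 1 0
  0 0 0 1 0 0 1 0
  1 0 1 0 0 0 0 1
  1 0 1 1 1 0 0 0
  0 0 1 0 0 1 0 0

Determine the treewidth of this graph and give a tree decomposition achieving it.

Treewidth 2.
Bags: B1 = {a, c, g}  B2 = {a, c, f}  B3 = {c, f, h}  B4 = {a, d, g}  B5 = {d, e, g}  B6 = {a, b, c}
Tree: B1–B2, B2–B3, B1–B4, B4–B5, B2–B6

Each bag holds 3 vertices, so the decomposition has width 2, which upper-bounds the treewidth. For the lower bound, the 3 vertices {d, e, g} are pairwise adjacent, and any tree decomposition puts a clique entirely inside one bag — forcing width ≥ 2. The upper and lower bounds meet at 2, so that is the treewidth.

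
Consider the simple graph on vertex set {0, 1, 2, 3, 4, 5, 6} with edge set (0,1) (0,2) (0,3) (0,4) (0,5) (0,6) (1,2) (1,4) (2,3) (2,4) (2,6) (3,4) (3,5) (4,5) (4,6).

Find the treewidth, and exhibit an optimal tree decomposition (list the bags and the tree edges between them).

The largest bag has 4 vertices, giving width 3; this decomposition certifies tw(G) ≤ 3. On the other hand G contains the 4-clique {0, 1, 2, 4}. A clique must lie in a single bag of any decomposition, so no decomposition can have width below 3. Combining the bounds, tw(G) = 3.

Treewidth 3.
One optimal decomposition is:
Bags: B1 = {0, 3, 4, 5}  B2 = {0, 2, 3, 4}  B3 = {0, 2, 4, 6}  B4 = {0, 1, 2, 4}
Tree: B1–B2, B2–B3, B2–B4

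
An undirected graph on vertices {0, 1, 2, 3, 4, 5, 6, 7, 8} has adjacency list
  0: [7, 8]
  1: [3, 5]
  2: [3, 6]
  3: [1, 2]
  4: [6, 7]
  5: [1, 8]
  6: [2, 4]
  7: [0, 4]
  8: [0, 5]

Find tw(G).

2

A width-2 tree decomposition is:
Bags: B1 = {4, 6, 7}  B2 = {0, 6, 7}  B3 = {0, 6, 8}  B4 = {5, 6, 8}  B5 = {1, 5, 6}  B6 = {1, 3, 6}  B7 = {2, 3, 6}
Tree: B1–B2, B2–B3, B3–B4, B4–B5, B5–B6, B6–B7
Each bag holds 3 vertices, so the decomposition has width 2, which upper-bounds the treewidth. For the lower bound, G contains the cycle 6–4–7–0–8–5–1–3–2–6, so G is not a forest; only forests have treewidth ≤ 1, hence tw(G) ≥ 2. Therefore the treewidth is 2.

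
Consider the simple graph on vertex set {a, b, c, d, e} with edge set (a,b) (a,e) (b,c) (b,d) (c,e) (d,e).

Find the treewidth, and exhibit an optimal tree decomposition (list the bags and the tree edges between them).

Treewidth 2.
Bags: B1 = {b, c, e}  B2 = {b, d, e}  B3 = {a, b, e}
Tree: B1–B2, B2–B3

Each bag holds 3 vertices, so the decomposition has width 2, which upper-bounds the treewidth. Since e–c–b–d–e is a cycle in G, G is not acyclic. Forests are exactly the graphs of treewidth ≤ 1, so tw(G) ≥ 2. Therefore the treewidth is 2.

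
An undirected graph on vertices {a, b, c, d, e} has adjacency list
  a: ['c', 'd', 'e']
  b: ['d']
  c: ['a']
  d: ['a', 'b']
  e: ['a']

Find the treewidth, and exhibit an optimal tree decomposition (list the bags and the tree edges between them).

The largest bag has 2 vertices, giving width 1; this decomposition certifies tw(G) ≤ 1. Since G has at least one edge (e.g. a–e), it is not an edgeless graph, so tw(G) ≥ 1. The upper and lower bounds meet at 1, so that is the treewidth.

Treewidth 1.
One such decomposition:
Bags: B1 = {a, e}  B2 = {a, d}  B3 = {b, d}  B4 = {a, c}
Tree: B1–B2, B2–B3, B1–B4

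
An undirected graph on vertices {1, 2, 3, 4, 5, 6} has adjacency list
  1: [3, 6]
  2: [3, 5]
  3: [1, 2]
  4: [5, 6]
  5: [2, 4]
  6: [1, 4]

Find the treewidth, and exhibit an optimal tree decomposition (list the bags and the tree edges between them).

Treewidth 2.
Bags: B1 = {1, 2, 3}  B2 = {1, 2, 5}  B3 = {1, 4, 5}  B4 = {1, 4, 6}
Tree: B1–B2, B2–B3, B3–B4

The largest bag has 3 vertices, giving width 2; this decomposition certifies tw(G) ≤ 2. The edges 1–3–2–5–4–6–1 form a cycle, so G is not a tree and its treewidth is at least 2. Combining the bounds, tw(G) = 2.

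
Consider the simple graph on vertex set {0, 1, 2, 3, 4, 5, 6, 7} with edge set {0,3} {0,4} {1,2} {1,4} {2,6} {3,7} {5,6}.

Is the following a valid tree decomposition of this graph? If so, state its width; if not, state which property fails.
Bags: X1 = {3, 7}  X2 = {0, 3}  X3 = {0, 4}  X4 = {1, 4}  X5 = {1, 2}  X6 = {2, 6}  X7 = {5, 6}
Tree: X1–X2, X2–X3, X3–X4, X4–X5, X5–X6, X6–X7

Yes; width 1.

Checking the three conditions: (i) the bags cover all of {0, 1, 2, 3, 4, 5, 6, 7}; (ii) for each edge, some bag contains both endpoints; (iii) the bags containing any fixed vertex form a subtree. All hold, so the decomposition is valid with width 2 − 1 = 1.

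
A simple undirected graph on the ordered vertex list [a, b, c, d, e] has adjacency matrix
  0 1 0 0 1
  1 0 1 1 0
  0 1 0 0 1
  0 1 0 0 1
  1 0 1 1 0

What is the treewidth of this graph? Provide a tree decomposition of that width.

The largest bag has 3 vertices, giving width 2; this decomposition certifies tw(G) ≤ 2. The edges b–d–e–a–b form a cycle, so G is not a tree and its treewidth is at least 2. Therefore the treewidth is 2.

Treewidth 2.
One such decomposition:
Bags: B1 = {b, d, e}  B2 = {a, b, e}  B3 = {b, c, e}
Tree: B1–B2, B2–B3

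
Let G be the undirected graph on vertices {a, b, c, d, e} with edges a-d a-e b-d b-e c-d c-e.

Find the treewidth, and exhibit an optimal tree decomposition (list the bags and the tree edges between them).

Treewidth 2.
One optimal decomposition is:
Bags: B1 = {a, d, e}  B2 = {b, d, e}  B3 = {c, d, e}
Tree: B1–B2, B2–B3

Every bag has size at most 3, so the width is 3 − 1 = 2 and tw(G) ≤ 2. The edges e–a–d–b–e form a cycle, so G is not a tree and its treewidth is at least 2. Combining the bounds, tw(G) = 2.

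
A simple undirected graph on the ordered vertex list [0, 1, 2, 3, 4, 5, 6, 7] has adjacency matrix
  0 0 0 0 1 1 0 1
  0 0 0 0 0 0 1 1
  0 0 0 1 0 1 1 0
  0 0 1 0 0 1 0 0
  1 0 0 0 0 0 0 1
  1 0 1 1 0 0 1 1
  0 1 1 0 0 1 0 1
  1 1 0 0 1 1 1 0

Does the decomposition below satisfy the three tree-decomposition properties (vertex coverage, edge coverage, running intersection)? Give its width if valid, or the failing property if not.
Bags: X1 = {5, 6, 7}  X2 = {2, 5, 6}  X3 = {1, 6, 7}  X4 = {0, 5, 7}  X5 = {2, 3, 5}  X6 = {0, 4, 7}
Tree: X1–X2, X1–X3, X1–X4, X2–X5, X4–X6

Yes; width 2.

Vertex coverage: the bags together contain {0, 1, 2, 3, 4, 5, 6, 7}, the full vertex set. Edge coverage: each edge of G has both endpoints in at least one bag. Running intersection: for every vertex, the bags containing it form a connected subtree. All three properties hold, so this is a valid tree decomposition of width max|bag| − 1 = 2, and hence tw(G) ≤ 2.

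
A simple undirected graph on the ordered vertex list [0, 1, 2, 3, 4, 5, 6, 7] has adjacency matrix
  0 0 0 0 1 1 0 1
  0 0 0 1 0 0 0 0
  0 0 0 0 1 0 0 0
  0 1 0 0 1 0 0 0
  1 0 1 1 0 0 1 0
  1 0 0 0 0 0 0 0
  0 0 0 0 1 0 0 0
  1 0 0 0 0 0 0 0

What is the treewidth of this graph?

A width-1 tree decomposition is:
Bags: B1 = {0, 4}  B2 = {3, 4}  B3 = {1, 3}  B4 = {0, 5}  B5 = {2, 4}  B6 = {4, 6}  B7 = {0, 7}
Tree: B1–B2, B2–B3, B1–B4, B2–B5, B5–B6, B1–B7
The largest bag has 2 vertices, giving width 1; this decomposition certifies tw(G) ≤ 1. Any graph with an edge has treewidth ≥ 1, and G has the edge 4–0. Combining the bounds, tw(G) = 1.

1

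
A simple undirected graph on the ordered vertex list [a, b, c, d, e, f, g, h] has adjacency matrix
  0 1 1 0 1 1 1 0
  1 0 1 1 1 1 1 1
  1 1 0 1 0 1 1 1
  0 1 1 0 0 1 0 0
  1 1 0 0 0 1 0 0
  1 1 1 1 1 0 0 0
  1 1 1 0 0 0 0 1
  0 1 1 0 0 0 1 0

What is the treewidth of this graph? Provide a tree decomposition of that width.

Each bag holds 4 vertices, so the decomposition has width 3, which upper-bounds the treewidth. For the lower bound, the 4 vertices {a, b, e, f} are pairwise adjacent, and any tree decomposition puts a clique entirely inside one bag — forcing width ≥ 3. Hence tw(G) = 3 exactly.

Treewidth 3.
One such decomposition:
Bags: B1 = {a, b, c, f}  B2 = {a, b, c, g}  B3 = {b, c, d, f}  B4 = {b, c, g, h}  B5 = {a, b, e, f}
Tree: B1–B2, B1–B3, B2–B4, B1–B5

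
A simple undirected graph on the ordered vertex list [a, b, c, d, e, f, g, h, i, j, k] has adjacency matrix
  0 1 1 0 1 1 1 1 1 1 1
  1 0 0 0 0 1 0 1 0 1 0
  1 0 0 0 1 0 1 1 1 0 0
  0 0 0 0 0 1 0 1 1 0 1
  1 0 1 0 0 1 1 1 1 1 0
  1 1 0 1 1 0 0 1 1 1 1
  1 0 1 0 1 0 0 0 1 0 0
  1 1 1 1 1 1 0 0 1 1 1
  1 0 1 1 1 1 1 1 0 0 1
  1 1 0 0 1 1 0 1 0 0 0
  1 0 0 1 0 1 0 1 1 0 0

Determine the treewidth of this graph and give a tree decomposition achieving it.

Each bag holds 5 vertices, so the decomposition has width 4, which upper-bounds the treewidth. On the other hand G contains the 5-clique {a, c, e, g, i}. A clique must lie in a single bag of any decomposition, so no decomposition can have width below 4. Therefore the treewidth is 4.

Treewidth 4.
Bags: B1 = {a, e, f, h, j}  B2 = {a, e, f, h, i}  B3 = {a, f, h, i, k}  B4 = {a, c, e, h, i}  B5 = {a, c, e, g, i}  B6 = {d, f, h, i, k}  B7 = {a, b, f, h, j}
Tree: B1–B2, B2–B3, B2–B4, B4–B5, B3–B6, B1–B7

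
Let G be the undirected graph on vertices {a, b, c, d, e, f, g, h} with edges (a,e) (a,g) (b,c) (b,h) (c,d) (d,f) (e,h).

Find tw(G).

A width-1 tree decomposition is:
Bags: B1 = {a, g}  B2 = {a, e}  B3 = {e, h}  B4 = {b, h}  B5 = {b, c}  B6 = {c, d}  B7 = {d, f}
Tree: B1–B2, B2–B3, B3–B4, B4–B5, B5–B6, B6–B7
Each bag holds 2 vertices, so the decomposition has width 1, which upper-bounds the treewidth. Any graph with an edge has treewidth ≥ 1, and G has the edge g–a. Therefore the treewidth is 1.

1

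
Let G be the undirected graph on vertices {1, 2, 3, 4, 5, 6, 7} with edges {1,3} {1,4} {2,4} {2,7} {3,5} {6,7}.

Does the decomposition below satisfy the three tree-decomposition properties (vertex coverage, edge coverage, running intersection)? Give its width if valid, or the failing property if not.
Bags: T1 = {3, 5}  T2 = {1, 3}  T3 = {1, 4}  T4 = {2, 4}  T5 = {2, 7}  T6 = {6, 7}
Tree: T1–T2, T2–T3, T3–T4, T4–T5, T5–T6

Every vertex of G appears in some bag (union = {1, 2, 3, 4, 5, 6, 7}); every edge is covered by a bag; and for each vertex v the set of bags containing v is connected in the bag tree. The decomposition is therefore valid. The largest bag has 2 vertices, so the width is 1.

Yes; width 1.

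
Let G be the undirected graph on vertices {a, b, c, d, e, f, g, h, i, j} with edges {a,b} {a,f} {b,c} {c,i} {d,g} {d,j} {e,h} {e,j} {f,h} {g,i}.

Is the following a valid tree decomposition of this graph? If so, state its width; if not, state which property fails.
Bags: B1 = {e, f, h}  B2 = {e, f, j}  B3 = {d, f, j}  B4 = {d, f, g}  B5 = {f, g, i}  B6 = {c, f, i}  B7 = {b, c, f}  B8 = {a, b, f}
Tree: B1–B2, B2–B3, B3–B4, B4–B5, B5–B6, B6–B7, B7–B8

Vertex coverage: the bags together contain {a, b, c, d, e, f, g, h, i, j}, the full vertex set. Edge coverage: each edge of G has both endpoints in at least one bag. Running intersection: for every vertex, the bags containing it form a connected subtree. All three properties hold, so this is a valid tree decomposition of width max|bag| − 1 = 2, and hence tw(G) ≤ 2.

Yes; width 2.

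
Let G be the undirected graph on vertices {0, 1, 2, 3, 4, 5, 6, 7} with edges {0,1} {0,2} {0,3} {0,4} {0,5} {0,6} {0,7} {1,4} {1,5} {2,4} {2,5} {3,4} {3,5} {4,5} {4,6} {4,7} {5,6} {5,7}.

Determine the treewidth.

3

A width-3 tree decomposition is:
Bags: B1 = {0, 4, 5, 6}  B2 = {0, 1, 4, 5}  B3 = {0, 4, 5, 7}  B4 = {0, 2, 4, 5}  B5 = {0, 3, 4, 5}
Tree: B1–B2, B1–B3, B1–B4, B4–B5
Every bag has size at most 4, so the width is 4 − 1 = 3 and tw(G) ≤ 3. On the other hand G contains the 4-clique {0, 1, 4, 5}. A clique must lie in a single bag of any decomposition, so no decomposition can have width below 3. The upper and lower bounds meet at 3, so that is the treewidth.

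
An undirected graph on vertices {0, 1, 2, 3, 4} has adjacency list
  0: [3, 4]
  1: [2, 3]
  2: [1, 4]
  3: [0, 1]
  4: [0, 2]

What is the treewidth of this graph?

A width-2 tree decomposition is:
Bags: B1 = {1, 2, 4}  B2 = {0, 1, 4}  B3 = {0, 1, 3}
Tree: B1–B2, B2–B3
The largest bag has 3 vertices, giving width 2; this decomposition certifies tw(G) ≤ 2. Since 1–2–4–0–3–1 is a cycle in G, G is not acyclic. Forests are exactly the graphs of treewidth ≤ 1, so tw(G) ≥ 2. The upper and lower bounds meet at 2, so that is the treewidth.

2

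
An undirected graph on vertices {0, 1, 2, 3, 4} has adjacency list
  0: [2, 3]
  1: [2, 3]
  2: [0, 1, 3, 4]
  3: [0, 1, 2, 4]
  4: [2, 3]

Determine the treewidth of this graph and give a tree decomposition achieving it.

Each bag holds 3 vertices, so the decomposition has width 2, which upper-bounds the treewidth. For the lower bound, the 3 vertices {0, 2, 3} are pairwise adjacent, and any tree decomposition puts a clique entirely inside one bag — forcing width ≥ 2. Hence tw(G) = 2 exactly.

Treewidth 2.
One such decomposition:
Bags: B1 = {1, 2, 3}  B2 = {2, 3, 4}  B3 = {0, 2, 3}
Tree: B1–B2, B1–B3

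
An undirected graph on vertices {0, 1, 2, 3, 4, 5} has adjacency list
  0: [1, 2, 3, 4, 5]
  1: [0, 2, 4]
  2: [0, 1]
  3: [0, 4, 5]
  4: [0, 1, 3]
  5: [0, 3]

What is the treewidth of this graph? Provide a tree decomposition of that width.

Each bag holds 3 vertices, so the decomposition has width 2, which upper-bounds the treewidth. On the other hand G contains the 3-clique {0, 1, 2}. A clique must lie in a single bag of any decomposition, so no decomposition can have width below 2. The upper and lower bounds meet at 2, so that is the treewidth.

Treewidth 2.
One optimal decomposition is:
Bags: B1 = {0, 3, 5}  B2 = {0, 3, 4}  B3 = {0, 1, 4}  B4 = {0, 1, 2}
Tree: B1–B2, B2–B3, B3–B4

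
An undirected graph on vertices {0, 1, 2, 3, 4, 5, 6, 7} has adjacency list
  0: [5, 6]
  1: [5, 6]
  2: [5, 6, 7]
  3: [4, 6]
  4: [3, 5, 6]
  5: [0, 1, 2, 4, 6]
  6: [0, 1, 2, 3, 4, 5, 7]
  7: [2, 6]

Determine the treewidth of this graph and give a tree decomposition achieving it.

The largest bag has 3 vertices, giving width 2; this decomposition certifies tw(G) ≤ 2. On the other hand G contains the 3-clique {3, 4, 6}. A clique must lie in a single bag of any decomposition, so no decomposition can have width below 2. Therefore the treewidth is 2.

Treewidth 2.
One such decomposition:
Bags: B1 = {1, 5, 6}  B2 = {4, 5, 6}  B3 = {3, 4, 6}  B4 = {0, 5, 6}  B5 = {2, 5, 6}  B6 = {2, 6, 7}
Tree: B1–B2, B2–B3, B2–B4, B1–B5, B5–B6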